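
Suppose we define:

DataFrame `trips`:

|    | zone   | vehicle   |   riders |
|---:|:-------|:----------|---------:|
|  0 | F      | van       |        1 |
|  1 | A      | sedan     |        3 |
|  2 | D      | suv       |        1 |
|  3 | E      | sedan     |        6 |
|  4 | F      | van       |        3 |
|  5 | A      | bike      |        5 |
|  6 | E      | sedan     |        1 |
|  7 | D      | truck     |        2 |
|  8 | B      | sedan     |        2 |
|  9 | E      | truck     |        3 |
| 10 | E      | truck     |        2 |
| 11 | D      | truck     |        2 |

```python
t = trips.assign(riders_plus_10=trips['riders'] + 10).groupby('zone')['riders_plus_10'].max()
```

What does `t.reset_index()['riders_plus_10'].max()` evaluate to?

add column riders_plus_10 = trips['riders'] + 10:
   zone vehicle  riders  riders_plus_10
0     F     van       1              11
1     A   sedan       3              13
2     D     suv       1              11
3     E   sedan       6              16
4     F     van       3              13
5     A    bike       5              15
6     E   sedan       1              11
7     D   truck       2              12
8     B   sedan       2              12
9     E   truck       3              13
10    E   truck       2              12
11    D   truck       2              12
group by zone, max of riders_plus_10:
zone
A    15
B    12
D    12
E    16
F    13
Name: riders_plus_10, dtype: int64
reset_index():
  zone  riders_plus_10
0    A              15
1    B              12
2    D              12
3    E              16
4    F              13
Reading off the max of column 'riders_plus_10', we get 16.

16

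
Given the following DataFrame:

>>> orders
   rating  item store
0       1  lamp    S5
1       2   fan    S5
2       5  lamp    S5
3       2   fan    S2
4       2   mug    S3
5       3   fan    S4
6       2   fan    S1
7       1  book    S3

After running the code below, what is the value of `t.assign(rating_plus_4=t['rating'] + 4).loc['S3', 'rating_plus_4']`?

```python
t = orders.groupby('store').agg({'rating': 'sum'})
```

7

group by store, sum of rating:
       rating
store        
S1          2
S2          2
S3          3
S4          3
S5          8
add column rating_plus_4 = t['rating'] + 4:
       rating  rating_plus_4
store                       
S1          2              6
S2          2              6
S3          3              7
S4          3              7
S5          8             12
Reading off the value at row 'S3', column 'rating_plus_4', we get 7.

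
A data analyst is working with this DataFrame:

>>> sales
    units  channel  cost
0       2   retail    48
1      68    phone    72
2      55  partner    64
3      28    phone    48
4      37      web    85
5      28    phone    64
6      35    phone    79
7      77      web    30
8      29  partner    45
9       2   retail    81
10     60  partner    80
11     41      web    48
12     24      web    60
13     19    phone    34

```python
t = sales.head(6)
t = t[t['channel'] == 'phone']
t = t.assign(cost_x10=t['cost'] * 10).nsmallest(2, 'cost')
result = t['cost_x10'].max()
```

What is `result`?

take first 6 rows:
   units  channel  cost
0      2   retail    48
1     68    phone    72
2     55  partner    64
3     28    phone    48
4     37      web    85
5     28    phone    64
filter rows where channel == 'phone':
   units channel  cost
1     68   phone    72
3     28   phone    48
5     28   phone    64
add column cost_x10 = t['cost'] * 10:
   units channel  cost  cost_x10
1     68   phone    72       720
3     28   phone    48       480
5     28   phone    64       640
take 2 rows with smallest cost:
   units channel  cost  cost_x10
3     28   phone    48       480
5     28   phone    64       640
So max() = 640.

640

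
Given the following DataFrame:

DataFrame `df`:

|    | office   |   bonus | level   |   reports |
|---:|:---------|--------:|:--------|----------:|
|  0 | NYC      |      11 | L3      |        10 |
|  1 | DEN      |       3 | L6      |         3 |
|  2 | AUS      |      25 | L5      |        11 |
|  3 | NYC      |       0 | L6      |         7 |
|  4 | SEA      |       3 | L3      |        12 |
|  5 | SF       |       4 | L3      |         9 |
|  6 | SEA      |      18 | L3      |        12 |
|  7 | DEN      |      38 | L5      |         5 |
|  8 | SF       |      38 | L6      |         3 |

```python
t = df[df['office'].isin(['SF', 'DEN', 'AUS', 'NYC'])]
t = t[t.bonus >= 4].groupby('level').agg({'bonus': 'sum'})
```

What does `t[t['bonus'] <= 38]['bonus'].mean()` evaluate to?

filter rows where office in ['SF', 'DEN', 'AUS', 'NYC']:
  office  bonus level  reports
0    NYC     11    L3       10
1    DEN      3    L6        3
2    AUS     25    L5       11
3    NYC      0    L6        7
5     SF      4    L3        9
7    DEN     38    L5        5
8     SF     38    L6        3
filter rows where bonus >= 4:
  office  bonus level  reports
0    NYC     11    L3       10
2    AUS     25    L5       11
5     SF      4    L3        9
7    DEN     38    L5        5
8     SF     38    L6        3
group by level, sum of bonus:
       bonus
level       
L3        15
L5        63
L6        38
filter rows where bonus <= 38:
       bonus
level       
L3        15
L6        38
The mean of column 'bonus' is 26.5.

26.5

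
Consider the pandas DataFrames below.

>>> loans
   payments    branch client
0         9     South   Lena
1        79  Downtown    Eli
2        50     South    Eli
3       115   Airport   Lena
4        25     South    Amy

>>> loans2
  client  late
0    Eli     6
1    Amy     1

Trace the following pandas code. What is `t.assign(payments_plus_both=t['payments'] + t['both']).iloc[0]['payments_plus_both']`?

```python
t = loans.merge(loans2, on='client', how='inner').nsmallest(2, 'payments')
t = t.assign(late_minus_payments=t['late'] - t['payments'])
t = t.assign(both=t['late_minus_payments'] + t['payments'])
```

merge on 'client' (how='inner') → 3 rows:
   payments    branch client  late
0        79  Downtown    Eli     6
1        50     South    Eli     6
2        25     South    Amy     1
take 2 rows with smallest payments:
   payments branch client  late
2        25  South    Amy     1
1        50  South    Eli     6
add column late_minus_payments = t['late'] - t['payments']:
   payments branch client  late  late_minus_payments
2        25  South    Amy     1                  -24
1        50  South    Eli     6                  -44
add column both = t['late_minus_payments'] + t['payments']:
   payments branch client  late  late_minus_payments  both
2        25  South    Amy     1                  -24     1
1        50  South    Eli     6                  -44     6
add column payments_plus_both = t['payments'] + t['both']:
   payments branch client  late  late_minus_payments  both  payments_plus_both
2        25  South    Amy     1                  -24     1                  26
1        50  South    Eli     6                  -44     6                  56
Reading off the value at position 0, column 'payments_plus_both', we get 26.

26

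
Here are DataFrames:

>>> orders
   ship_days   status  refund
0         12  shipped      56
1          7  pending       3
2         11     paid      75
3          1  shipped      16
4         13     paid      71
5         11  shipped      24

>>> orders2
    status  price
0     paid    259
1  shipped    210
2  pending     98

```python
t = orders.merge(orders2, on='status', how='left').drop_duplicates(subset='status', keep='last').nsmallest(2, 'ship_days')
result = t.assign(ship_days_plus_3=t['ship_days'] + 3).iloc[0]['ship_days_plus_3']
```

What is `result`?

10

merge on 'status' (how='left') → 6 rows:
   ship_days   status  refund  price
0         12  shipped      56    210
1          7  pending       3     98
2         11     paid      75    259
3          1  shipped      16    210
4         13     paid      71    259
5         11  shipped      24    210
drop duplicate status (keep=last):
   ship_days   status  refund  price
1          7  pending       3     98
4         13     paid      71    259
5         11  shipped      24    210
take 2 rows with smallest ship_days:
   ship_days   status  refund  price
1          7  pending       3     98
5         11  shipped      24    210
add column ship_days_plus_3 = t['ship_days'] + 3:
   ship_days   status  refund  price  ship_days_plus_3
1          7  pending       3     98                10
5         11  shipped      24    210                14
value at position 0, column 'ship_days_plus_3' → 10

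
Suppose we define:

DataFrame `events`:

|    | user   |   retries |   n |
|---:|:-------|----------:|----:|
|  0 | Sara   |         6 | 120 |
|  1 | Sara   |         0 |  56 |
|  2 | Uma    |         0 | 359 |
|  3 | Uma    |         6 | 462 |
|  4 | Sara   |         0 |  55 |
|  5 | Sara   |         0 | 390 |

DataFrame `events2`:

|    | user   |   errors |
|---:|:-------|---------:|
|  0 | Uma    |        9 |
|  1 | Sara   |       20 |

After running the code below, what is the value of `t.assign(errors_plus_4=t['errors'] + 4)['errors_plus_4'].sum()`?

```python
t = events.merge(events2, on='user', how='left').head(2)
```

merge on 'user' (how='left') → 6 rows:
   user  retries    n  errors
0  Sara        6  120      20
1  Sara        0   56      20
2   Uma        0  359       9
3   Uma        6  462       9
4  Sara        0   55      20
5  Sara        0  390      20
take first 2 rows:
   user  retries    n  errors
0  Sara        6  120      20
1  Sara        0   56      20
add column errors_plus_4 = t['errors'] + 4:
   user  retries    n  errors  errors_plus_4
0  Sara        6  120      20             24
1  Sara        0   56      20             24
Hence 48.

48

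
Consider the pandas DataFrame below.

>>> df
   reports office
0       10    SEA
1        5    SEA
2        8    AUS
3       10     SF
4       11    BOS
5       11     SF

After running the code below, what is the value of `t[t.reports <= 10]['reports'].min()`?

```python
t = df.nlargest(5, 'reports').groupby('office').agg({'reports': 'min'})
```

take 5 rows with largest reports:
   reports office
4       11    BOS
5       11     SF
0       10    SEA
3       10     SF
2        8    AUS
group by office, min of reports:
        reports
office         
AUS           8
BOS          11
SEA          10
SF           10
filter rows where reports <= 10:
        reports
office         
AUS           8
SEA          10
SF           10
Finally, min of column 'reports' = 8.

8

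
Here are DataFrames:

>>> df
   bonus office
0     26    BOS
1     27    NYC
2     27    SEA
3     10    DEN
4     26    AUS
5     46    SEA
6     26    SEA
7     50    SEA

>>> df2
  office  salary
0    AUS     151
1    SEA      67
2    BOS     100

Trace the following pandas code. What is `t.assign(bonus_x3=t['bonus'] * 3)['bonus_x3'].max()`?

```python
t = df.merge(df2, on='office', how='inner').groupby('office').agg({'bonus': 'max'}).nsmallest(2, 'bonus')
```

78

merge on 'office' (how='inner') → 6 rows:
   bonus office  salary
0     26    BOS     100
1     27    SEA      67
2     26    AUS     151
3     46    SEA      67
4     26    SEA      67
5     50    SEA      67
group by office, max of bonus:
        bonus
office       
AUS        26
BOS        26
SEA        50
take 2 rows with smallest bonus:
        bonus
office       
AUS        26
BOS        26
add column bonus_x3 = t['bonus'] * 3:
        bonus  bonus_x3
office                 
AUS        26        78
BOS        26        78
Then the max of column 'bonus_x3': 78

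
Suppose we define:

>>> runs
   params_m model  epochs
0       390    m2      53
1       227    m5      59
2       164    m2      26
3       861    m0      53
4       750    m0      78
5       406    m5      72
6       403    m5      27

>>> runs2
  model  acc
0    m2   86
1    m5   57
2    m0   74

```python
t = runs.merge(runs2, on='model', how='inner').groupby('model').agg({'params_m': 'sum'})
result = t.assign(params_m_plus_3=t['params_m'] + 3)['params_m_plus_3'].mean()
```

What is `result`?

merge on 'model' (how='inner') → 7 rows:
   params_m model  epochs  acc
0       390    m2      53   86
1       227    m5      59   57
2       164    m2      26   86
3       861    m0      53   74
4       750    m0      78   74
5       406    m5      72   57
6       403    m5      27   57
group by model, sum of params_m:
       params_m
model          
m0         1611
m2          554
m5         1036
add column params_m_plus_3 = t['params_m'] + 3:
       params_m  params_m_plus_3
model                           
m0         1611             1614
m2          554              557
m5         1036             1039

1070.0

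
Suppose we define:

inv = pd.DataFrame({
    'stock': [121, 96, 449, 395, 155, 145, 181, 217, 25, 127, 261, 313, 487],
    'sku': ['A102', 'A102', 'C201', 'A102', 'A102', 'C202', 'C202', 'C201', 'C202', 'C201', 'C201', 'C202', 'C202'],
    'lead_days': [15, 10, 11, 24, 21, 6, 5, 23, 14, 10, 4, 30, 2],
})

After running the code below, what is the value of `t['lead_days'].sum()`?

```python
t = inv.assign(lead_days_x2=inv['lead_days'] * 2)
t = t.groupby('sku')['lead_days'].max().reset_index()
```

77

add column lead_days_x2 = inv['lead_days'] * 2:
    stock   sku  lead_days  lead_days_x2
0     121  A102         15            30
1      96  A102         10            20
2     449  C201         11            22
3     395  A102         24            48
4     155  A102         21            42
5     145  C202          6            12
6     181  C202          5            10
7     217  C201         23            46
8      25  C202         14            28
9     127  C201         10            20
10    261  C201          4             8
11    313  C202         30            60
12    487  C202          2             4
group by sku, max of lead_days:
sku
A102    24
C201    23
C202    30
Name: lead_days, dtype: int64
reset_index():
    sku  lead_days
0  A102         24
1  C201         23
2  C202         30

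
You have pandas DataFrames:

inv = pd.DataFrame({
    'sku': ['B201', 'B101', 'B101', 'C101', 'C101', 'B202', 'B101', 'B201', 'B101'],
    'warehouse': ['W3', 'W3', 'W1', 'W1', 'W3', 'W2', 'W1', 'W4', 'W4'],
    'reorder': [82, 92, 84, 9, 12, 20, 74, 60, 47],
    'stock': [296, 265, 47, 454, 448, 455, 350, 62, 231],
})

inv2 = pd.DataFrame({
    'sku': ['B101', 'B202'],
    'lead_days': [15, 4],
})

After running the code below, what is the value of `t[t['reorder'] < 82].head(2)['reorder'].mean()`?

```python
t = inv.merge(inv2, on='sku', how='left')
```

10.5

merge on 'sku' (how='left') → 9 rows:
    sku warehouse  reorder  stock  lead_days
0  B201        W3       82    296        NaN
1  B101        W3       92    265       15.0
2  B101        W1       84     47       15.0
3  C101        W1        9    454        NaN
4  C101        W3       12    448        NaN
5  B202        W2       20    455        4.0
6  B101        W1       74    350       15.0
7  B201        W4       60     62        NaN
8  B101        W4       47    231       15.0
filter rows where reorder < 82:
    sku warehouse  reorder  stock  lead_days
3  C101        W1        9    454        NaN
4  C101        W3       12    448        NaN
5  B202        W2       20    455        4.0
6  B101        W1       74    350       15.0
7  B201        W4       60     62        NaN
8  B101        W4       47    231       15.0
take first 2 rows:
    sku warehouse  reorder  stock  lead_days
3  C101        W1        9    454        NaN
4  C101        W3       12    448        NaN
Taking the mean of column 'reorder' gives 10.5.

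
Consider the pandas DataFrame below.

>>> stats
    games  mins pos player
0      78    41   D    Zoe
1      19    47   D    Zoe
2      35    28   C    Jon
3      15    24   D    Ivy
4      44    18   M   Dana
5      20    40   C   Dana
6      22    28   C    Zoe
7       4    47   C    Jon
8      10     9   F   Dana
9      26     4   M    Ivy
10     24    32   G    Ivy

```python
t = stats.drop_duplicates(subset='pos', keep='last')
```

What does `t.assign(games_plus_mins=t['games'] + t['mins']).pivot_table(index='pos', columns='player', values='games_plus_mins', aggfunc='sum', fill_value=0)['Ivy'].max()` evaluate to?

drop duplicate pos (keep=last):
    games  mins pos player
3      15    24   D    Ivy
7       4    47   C    Jon
8      10     9   F   Dana
9      26     4   M    Ivy
10     24    32   G    Ivy
add column games_plus_mins = t['games'] + t['mins']:
    games  mins pos player  games_plus_mins
3      15    24   D    Ivy               39
7       4    47   C    Jon               51
8      10     9   F   Dana               19
9      26     4   M    Ivy               30
10     24    32   G    Ivy               56
pivot: rows=pos, cols=player, sum(games_plus_mins):
player  Dana  Ivy  Jon
pos                   
C          0    0   51
D          0   39    0
F         19    0    0
G          0   56    0
M          0   30    0
Hence 56.

56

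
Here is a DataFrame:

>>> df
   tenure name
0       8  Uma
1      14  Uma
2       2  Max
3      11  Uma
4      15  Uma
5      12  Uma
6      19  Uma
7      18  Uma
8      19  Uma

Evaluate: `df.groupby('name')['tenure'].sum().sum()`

118

group by name, sum of tenure:
name
Max      2
Uma    116
Name: tenure, dtype: int64
Reading off the sum of the resulting series, we get 118.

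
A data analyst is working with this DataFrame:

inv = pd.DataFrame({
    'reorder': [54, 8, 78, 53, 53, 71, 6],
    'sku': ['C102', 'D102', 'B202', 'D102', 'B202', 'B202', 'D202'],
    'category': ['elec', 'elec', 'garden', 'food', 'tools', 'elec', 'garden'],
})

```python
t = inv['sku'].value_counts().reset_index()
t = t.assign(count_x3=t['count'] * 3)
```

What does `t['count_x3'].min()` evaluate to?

value_counts of sku:
sku
B202    3
D102    2
C102    1
D202    1
Name: count, dtype: int64
reset_index():
    sku  count
0  B202      3
1  D102      2
2  C102      1
3  D202      1
add column count_x3 = t['count'] * 3:
    sku  count  count_x3
0  B202      3         9
1  D102      2         6
2  C102      1         3
3  D202      1         3
So min() = 3.

3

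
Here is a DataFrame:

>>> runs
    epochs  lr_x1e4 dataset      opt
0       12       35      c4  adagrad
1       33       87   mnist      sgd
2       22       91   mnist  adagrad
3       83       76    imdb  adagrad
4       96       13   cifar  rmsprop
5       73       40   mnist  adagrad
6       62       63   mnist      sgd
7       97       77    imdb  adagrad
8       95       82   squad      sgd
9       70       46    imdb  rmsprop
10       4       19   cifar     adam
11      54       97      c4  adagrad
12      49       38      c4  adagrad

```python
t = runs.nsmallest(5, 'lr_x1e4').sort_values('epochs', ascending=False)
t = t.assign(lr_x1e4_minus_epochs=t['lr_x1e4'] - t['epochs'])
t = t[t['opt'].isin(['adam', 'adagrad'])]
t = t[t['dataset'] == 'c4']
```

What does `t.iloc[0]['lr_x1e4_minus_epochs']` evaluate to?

-11

take 5 rows with smallest lr_x1e4:
    epochs  lr_x1e4 dataset      opt
4       96       13   cifar  rmsprop
10       4       19   cifar     adam
0       12       35      c4  adagrad
12      49       38      c4  adagrad
5       73       40   mnist  adagrad
sort by epochs descending:
    epochs  lr_x1e4 dataset      opt
4       96       13   cifar  rmsprop
5       73       40   mnist  adagrad
12      49       38      c4  adagrad
0       12       35      c4  adagrad
10       4       19   cifar     adam
add column lr_x1e4_minus_epochs = t['lr_x1e4'] - t['epochs']:
    epochs  lr_x1e4 dataset      opt  lr_x1e4_minus_epochs
4       96       13   cifar  rmsprop                   -83
5       73       40   mnist  adagrad                   -33
12      49       38      c4  adagrad                   -11
0       12       35      c4  adagrad                    23
10       4       19   cifar     adam                    15
filter rows where opt in ['adam', 'adagrad']:
    epochs  lr_x1e4 dataset      opt  lr_x1e4_minus_epochs
5       73       40   mnist  adagrad                   -33
12      49       38      c4  adagrad                   -11
0       12       35      c4  adagrad                    23
10       4       19   cifar     adam                    15
filter rows where dataset == 'c4':
    epochs  lr_x1e4 dataset      opt  lr_x1e4_minus_epochs
12      49       38      c4  adagrad                   -11
0       12       35      c4  adagrad                    23
Reading off the value at position 0, column 'lr_x1e4_minus_epochs', we get -11.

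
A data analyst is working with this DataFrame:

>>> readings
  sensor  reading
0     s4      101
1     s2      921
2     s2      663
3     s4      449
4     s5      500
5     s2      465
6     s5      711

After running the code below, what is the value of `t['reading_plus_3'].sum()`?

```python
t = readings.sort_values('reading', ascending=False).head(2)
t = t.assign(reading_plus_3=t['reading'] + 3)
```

1638

sort by reading descending:
  sensor  reading
1     s2      921
6     s5      711
2     s2      663
4     s5      500
5     s2      465
3     s4      449
0     s4      101
take first 2 rows:
  sensor  reading
1     s2      921
6     s5      711
add column reading_plus_3 = t['reading'] + 3:
  sensor  reading  reading_plus_3
1     s2      921             924
6     s5      711             714
Finally, sum of column 'reading_plus_3' = 1638.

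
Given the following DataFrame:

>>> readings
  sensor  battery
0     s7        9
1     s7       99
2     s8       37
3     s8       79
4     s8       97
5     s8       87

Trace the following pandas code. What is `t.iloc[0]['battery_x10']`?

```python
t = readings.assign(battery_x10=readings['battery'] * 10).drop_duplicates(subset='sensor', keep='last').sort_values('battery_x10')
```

add column battery_x10 = readings['battery'] * 10:
  sensor  battery  battery_x10
0     s7        9           90
1     s7       99          990
2     s8       37          370
3     s8       79          790
4     s8       97          970
5     s8       87          870
drop duplicate sensor (keep=last):
  sensor  battery  battery_x10
1     s7       99          990
5     s8       87          870
sort by battery_x10:
  sensor  battery  battery_x10
5     s8       87          870
1     s7       99          990
So iloc[0]['battery_x10'] = 870.

870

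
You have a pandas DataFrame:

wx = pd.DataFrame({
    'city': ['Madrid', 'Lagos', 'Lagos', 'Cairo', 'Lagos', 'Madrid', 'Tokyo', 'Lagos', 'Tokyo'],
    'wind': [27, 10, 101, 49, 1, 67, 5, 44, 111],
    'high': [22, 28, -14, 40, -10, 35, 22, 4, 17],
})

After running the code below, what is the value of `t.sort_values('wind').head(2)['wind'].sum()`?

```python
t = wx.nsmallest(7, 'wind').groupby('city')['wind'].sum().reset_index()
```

take 7 rows with smallest wind:
     city  wind  high
4   Lagos     1   -10
6   Tokyo     5    22
1   Lagos    10    28
0  Madrid    27    22
7   Lagos    44     4
3   Cairo    49    40
5  Madrid    67    35
group by city, sum of wind:
city
Cairo     49
Lagos     55
Madrid    94
Tokyo      5
Name: wind, dtype: int64
reset_index():
     city  wind
0   Cairo    49
1   Lagos    55
2  Madrid    94
3   Tokyo     5
sort by wind:
     city  wind
3   Tokyo     5
0   Cairo    49
1   Lagos    55
2  Madrid    94
take first 2 rows:
    city  wind
3  Tokyo     5
0  Cairo    49
So sum() = 54.

54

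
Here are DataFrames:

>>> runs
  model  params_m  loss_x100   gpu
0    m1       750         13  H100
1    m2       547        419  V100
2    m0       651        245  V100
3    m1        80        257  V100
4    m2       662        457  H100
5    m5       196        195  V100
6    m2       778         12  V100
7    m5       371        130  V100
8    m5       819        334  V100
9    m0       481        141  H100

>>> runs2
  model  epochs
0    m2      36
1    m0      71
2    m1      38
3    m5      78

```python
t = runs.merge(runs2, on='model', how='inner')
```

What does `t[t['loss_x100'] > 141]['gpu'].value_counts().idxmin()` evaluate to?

H100

merge on 'model' (how='inner') → 10 rows:
  model  params_m  loss_x100   gpu  epochs
0    m1       750         13  H100      38
1    m2       547        419  V100      36
2    m0       651        245  V100      71
3    m1        80        257  V100      38
4    m2       662        457  H100      36
5    m5       196        195  V100      78
6    m2       778         12  V100      36
7    m5       371        130  V100      78
8    m5       819        334  V100      78
9    m0       481        141  H100      71
filter rows where loss_x100 > 141:
  model  params_m  loss_x100   gpu  epochs
1    m2       547        419  V100      36
2    m0       651        245  V100      71
3    m1        80        257  V100      38
4    m2       662        457  H100      36
5    m5       196        195  V100      78
8    m5       819        334  V100      78
value_counts of gpu:
gpu
V100    5
H100    1
Name: count, dtype: int64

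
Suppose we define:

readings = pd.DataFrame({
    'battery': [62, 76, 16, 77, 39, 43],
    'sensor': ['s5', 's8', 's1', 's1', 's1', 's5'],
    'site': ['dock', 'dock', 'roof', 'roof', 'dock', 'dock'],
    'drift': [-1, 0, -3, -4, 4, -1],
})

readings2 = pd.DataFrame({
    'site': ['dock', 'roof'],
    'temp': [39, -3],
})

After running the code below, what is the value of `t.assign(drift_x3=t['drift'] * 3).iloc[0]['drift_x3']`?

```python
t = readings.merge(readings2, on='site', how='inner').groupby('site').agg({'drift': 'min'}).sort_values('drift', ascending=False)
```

merge on 'site' (how='inner') → 6 rows:
   battery sensor  site  drift  temp
0       62     s5  dock     -1    39
1       76     s8  dock      0    39
2       16     s1  roof     -3    -3
3       77     s1  roof     -4    -3
4       39     s1  dock      4    39
5       43     s5  dock     -1    39
group by site, min of drift:
      drift
site       
dock     -1
roof     -4
sort by drift descending:
      drift
site       
dock     -1
roof     -4
add column drift_x3 = t['drift'] * 3:
      drift  drift_x3
site                 
dock     -1        -3
roof     -4       -12
Then the value at position 0, column 'drift_x3': -3

-3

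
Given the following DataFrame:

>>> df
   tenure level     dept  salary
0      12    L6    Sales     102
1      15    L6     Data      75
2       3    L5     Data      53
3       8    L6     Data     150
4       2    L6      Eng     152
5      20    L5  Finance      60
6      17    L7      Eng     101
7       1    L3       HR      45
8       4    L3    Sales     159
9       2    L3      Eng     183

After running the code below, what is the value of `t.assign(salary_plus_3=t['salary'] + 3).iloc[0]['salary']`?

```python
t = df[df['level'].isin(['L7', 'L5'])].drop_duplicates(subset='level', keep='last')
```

60

filter rows where level in ['L7', 'L5']:
   tenure level     dept  salary
2       3    L5     Data      53
5      20    L5  Finance      60
6      17    L7      Eng     101
drop duplicate level (keep=last):
   tenure level     dept  salary
5      20    L5  Finance      60
6      17    L7      Eng     101
add column salary_plus_3 = t['salary'] + 3:
   tenure level     dept  salary  salary_plus_3
5      20    L5  Finance      60             63
6      17    L7      Eng     101            104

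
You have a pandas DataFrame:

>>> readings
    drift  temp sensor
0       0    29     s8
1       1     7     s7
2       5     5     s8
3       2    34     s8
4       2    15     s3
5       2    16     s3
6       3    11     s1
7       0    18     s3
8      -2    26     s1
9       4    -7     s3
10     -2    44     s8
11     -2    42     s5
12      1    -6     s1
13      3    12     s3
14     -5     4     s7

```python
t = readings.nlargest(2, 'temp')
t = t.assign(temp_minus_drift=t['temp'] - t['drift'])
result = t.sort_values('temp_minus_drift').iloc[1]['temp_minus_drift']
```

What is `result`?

46

take 2 rows with largest temp:
    drift  temp sensor
10     -2    44     s8
11     -2    42     s5
add column temp_minus_drift = t['temp'] - t['drift']:
    drift  temp sensor  temp_minus_drift
10     -2    44     s8                46
11     -2    42     s5                44
sort by temp_minus_drift:
    drift  temp sensor  temp_minus_drift
11     -2    42     s5                44
10     -2    44     s8                46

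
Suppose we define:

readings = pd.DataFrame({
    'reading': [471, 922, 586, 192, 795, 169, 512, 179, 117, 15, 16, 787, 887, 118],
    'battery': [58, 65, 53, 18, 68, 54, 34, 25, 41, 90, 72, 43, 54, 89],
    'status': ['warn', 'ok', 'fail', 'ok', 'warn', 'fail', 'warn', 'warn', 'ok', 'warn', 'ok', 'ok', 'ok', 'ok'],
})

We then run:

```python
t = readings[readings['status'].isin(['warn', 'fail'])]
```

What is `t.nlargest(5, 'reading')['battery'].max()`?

68

filter rows where status in ['warn', 'fail']:
   reading  battery status
0      471       58   warn
2      586       53   fail
4      795       68   warn
5      169       54   fail
6      512       34   warn
7      179       25   warn
9       15       90   warn
take 5 rows with largest reading:
   reading  battery status
4      795       68   warn
2      586       53   fail
6      512       34   warn
0      471       58   warn
7      179       25   warn
Hence 68.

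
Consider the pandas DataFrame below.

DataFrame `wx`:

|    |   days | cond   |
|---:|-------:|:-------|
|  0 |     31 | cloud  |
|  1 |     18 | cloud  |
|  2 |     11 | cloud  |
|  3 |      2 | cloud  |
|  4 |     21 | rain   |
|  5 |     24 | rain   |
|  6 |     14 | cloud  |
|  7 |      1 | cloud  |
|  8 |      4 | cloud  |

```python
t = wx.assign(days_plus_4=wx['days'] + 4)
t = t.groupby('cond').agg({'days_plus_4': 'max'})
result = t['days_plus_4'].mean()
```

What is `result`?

add column days_plus_4 = wx['days'] + 4:
   days   cond  days_plus_4
0    31  cloud           35
1    18  cloud           22
2    11  cloud           15
3     2  cloud            6
4    21   rain           25
5    24   rain           28
6    14  cloud           18
7     1  cloud            5
8     4  cloud            8
group by cond, max of days_plus_4:
       days_plus_4
cond              
cloud           35
rain            28

31.5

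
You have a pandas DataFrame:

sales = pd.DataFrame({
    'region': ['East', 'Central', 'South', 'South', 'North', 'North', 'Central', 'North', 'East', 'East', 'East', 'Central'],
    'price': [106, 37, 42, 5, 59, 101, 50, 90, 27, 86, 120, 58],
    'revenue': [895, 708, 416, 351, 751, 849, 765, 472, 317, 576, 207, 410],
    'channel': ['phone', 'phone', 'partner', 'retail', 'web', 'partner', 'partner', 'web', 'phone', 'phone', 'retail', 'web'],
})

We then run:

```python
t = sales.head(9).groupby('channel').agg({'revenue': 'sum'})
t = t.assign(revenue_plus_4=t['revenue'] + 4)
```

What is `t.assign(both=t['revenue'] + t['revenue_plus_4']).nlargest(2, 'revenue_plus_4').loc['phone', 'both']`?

take first 9 rows:
    region  price  revenue  channel
0     East    106      895    phone
1  Central     37      708    phone
2    South     42      416  partner
3    South      5      351   retail
4    North     59      751      web
5    North    101      849  partner
6  Central     50      765  partner
7    North     90      472      web
8     East     27      317    phone
group by channel, sum of revenue:
         revenue
channel         
partner     2030
phone       1920
retail       351
web         1223
add column revenue_plus_4 = t['revenue'] + 4:
         revenue  revenue_plus_4
channel                         
partner     2030            2034
phone       1920            1924
retail       351             355
web         1223            1227
add column both = t['revenue'] + t['revenue_plus_4']:
         revenue  revenue_plus_4  both
channel                               
partner     2030            2034  4064
phone       1920            1924  3844
retail       351             355   706
web         1223            1227  2450
take 2 rows with largest revenue_plus_4:
         revenue  revenue_plus_4  both
channel                               
partner     2030            2034  4064
phone       1920            1924  3844
So loc['phone', 'both'] = 3844.

3844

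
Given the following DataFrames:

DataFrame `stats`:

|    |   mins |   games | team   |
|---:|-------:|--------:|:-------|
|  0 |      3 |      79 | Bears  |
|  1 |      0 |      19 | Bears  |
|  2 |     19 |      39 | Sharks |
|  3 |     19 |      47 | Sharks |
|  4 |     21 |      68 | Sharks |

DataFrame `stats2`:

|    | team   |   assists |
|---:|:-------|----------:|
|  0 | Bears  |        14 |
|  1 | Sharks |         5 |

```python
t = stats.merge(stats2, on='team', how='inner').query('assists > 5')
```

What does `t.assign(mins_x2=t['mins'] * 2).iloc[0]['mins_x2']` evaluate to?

6

merge on 'team' (how='inner') → 5 rows:
   mins  games    team  assists
0     3     79   Bears       14
1     0     19   Bears       14
2    19     39  Sharks        5
3    19     47  Sharks        5
4    21     68  Sharks        5
filter rows where assists > 5:
   mins  games   team  assists
0     3     79  Bears       14
1     0     19  Bears       14
add column mins_x2 = t['mins'] * 2:
   mins  games   team  assists  mins_x2
0     3     79  Bears       14        6
1     0     19  Bears       14        0
So iloc[0]['mins_x2'] = 6.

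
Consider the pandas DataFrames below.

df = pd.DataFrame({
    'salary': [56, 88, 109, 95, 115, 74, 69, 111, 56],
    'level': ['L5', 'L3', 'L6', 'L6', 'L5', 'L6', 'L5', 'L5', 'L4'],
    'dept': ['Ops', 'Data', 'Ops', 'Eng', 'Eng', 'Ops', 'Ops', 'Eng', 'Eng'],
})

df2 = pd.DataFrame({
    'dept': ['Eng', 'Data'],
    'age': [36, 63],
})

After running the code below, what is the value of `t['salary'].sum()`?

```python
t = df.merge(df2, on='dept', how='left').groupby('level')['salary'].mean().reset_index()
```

324.416666667

merge on 'dept' (how='left') → 9 rows:
   salary level  dept   age
0      56    L5   Ops   NaN
1      88    L3  Data  63.0
2     109    L6   Ops   NaN
3      95    L6   Eng  36.0
4     115    L5   Eng  36.0
5      74    L6   Ops   NaN
6      69    L5   Ops   NaN
7     111    L5   Eng  36.0
8      56    L4   Eng  36.0
group by level, mean of salary:
level
L3    88.000000
L4    56.000000
L5    87.750000
L6    92.666667
Name: salary, dtype: float64
reset_index():
  level     salary
0    L3  88.000000
1    L4  56.000000
2    L5  87.750000
3    L6  92.666667
Reading off the sum of column 'salary', we get 324.416666667.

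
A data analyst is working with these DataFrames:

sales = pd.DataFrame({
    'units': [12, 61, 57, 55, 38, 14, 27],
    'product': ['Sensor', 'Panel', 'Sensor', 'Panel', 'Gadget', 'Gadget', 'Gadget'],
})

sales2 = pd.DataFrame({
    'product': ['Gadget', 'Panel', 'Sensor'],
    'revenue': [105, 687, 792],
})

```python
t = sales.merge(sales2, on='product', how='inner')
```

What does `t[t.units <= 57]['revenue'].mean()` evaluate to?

merge on 'product' (how='inner') → 7 rows:
   units product  revenue
0     12  Sensor      792
1     61   Panel      687
2     57  Sensor      792
3     55   Panel      687
4     38  Gadget      105
5     14  Gadget      105
6     27  Gadget      105
filter rows where units <= 57:
   units product  revenue
0     12  Sensor      792
2     57  Sensor      792
3     55   Panel      687
4     38  Gadget      105
5     14  Gadget      105
6     27  Gadget      105
mean of column 'revenue' → 431.0

431.0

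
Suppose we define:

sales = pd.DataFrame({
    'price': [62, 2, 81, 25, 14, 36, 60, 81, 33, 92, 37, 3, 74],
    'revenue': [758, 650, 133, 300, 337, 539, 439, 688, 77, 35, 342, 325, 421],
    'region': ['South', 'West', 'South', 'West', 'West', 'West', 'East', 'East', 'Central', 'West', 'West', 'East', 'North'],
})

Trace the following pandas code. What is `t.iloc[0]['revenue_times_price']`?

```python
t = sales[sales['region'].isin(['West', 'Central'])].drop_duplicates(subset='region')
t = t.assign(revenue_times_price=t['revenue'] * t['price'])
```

filter rows where region in ['West', 'Central']:
    price  revenue   region
1       2      650     West
3      25      300     West
4      14      337     West
5      36      539     West
8      33       77  Central
9      92       35     West
10     37      342     West
drop duplicate region (keep=first):
   price  revenue   region
1      2      650     West
8     33       77  Central
add column revenue_times_price = t['revenue'] * t['price']:
   price  revenue   region  revenue_times_price
1      2      650     West                 1300
8     33       77  Central                 2541
Taking the value at position 0, column 'revenue_times_price' gives 1300.

1300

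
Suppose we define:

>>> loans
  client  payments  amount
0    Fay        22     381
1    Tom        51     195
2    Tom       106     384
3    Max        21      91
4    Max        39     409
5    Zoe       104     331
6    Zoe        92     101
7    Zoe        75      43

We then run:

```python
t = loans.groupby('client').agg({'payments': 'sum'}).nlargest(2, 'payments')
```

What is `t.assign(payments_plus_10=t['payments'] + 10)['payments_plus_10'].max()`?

group by client, sum of payments:
        payments
client          
Fay           22
Max           60
Tom          157
Zoe          271
take 2 rows with largest payments:
        payments
client          
Zoe          271
Tom          157
add column payments_plus_10 = t['payments'] + 10:
        payments  payments_plus_10
client                            
Zoe          271               281
Tom          157               167
So max() = 281.

281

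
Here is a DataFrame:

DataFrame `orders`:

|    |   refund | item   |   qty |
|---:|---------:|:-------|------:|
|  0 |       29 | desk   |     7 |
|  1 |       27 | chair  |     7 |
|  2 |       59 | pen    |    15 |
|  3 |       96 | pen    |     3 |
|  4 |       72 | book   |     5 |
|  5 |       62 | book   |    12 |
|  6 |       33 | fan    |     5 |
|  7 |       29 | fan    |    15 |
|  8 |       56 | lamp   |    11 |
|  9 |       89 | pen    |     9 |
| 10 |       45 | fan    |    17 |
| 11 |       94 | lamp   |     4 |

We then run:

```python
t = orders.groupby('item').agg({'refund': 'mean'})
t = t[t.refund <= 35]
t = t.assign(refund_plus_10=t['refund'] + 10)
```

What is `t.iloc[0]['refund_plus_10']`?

37.0

group by item, mean of refund:
          refund
item            
book   67.000000
chair  27.000000
desk   29.000000
fan    35.666667
lamp   75.000000
pen    81.333333
filter rows where refund <= 35:
       refund
item         
chair    27.0
desk     29.0
add column refund_plus_10 = t['refund'] + 10:
       refund  refund_plus_10
item                         
chair    27.0            37.0
desk     29.0            39.0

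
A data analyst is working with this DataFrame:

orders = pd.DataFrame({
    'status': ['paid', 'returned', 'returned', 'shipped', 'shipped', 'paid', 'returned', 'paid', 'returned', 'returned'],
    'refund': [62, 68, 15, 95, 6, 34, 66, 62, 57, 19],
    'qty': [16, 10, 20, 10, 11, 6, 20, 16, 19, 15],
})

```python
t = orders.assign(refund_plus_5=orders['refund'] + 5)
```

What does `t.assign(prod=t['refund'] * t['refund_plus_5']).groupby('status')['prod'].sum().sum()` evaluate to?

33140

add column refund_plus_5 = orders['refund'] + 5:
     status  refund  qty  refund_plus_5
0      paid      62   16             67
1  returned      68   10             73
2  returned      15   20             20
3   shipped      95   10            100
4   shipped       6   11             11
5      paid      34    6             39
6  returned      66   20             71
7      paid      62   16             67
8  returned      57   19             62
9  returned      19   15             24
add column prod = t['refund'] * t['refund_plus_5']:
     status  refund  qty  refund_plus_5  prod
0      paid      62   16             67  4154
1  returned      68   10             73  4964
2  returned      15   20             20   300
3   shipped      95   10            100  9500
4   shipped       6   11             11    66
5      paid      34    6             39  1326
6  returned      66   20             71  4686
7      paid      62   16             67  4154
8  returned      57   19             62  3534
9  returned      19   15             24   456
group by status, sum of prod:
status
paid         9634
returned    13940
shipped      9566
Name: prod, dtype: int64
Finally, sum of the resulting series = 33140.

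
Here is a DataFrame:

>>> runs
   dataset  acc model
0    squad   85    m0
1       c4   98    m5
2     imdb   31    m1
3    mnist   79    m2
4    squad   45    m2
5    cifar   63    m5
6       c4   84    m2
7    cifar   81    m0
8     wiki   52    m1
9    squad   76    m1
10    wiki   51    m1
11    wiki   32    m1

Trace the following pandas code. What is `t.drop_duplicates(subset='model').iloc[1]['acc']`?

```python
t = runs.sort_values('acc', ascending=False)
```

85

sort by acc descending:
   dataset  acc model
1       c4   98    m5
0    squad   85    m0
6       c4   84    m2
7    cifar   81    m0
3    mnist   79    m2
9    squad   76    m1
5    cifar   63    m5
8     wiki   52    m1
10    wiki   51    m1
4    squad   45    m2
11    wiki   32    m1
2     imdb   31    m1
drop duplicate model (keep=first):
  dataset  acc model
1      c4   98    m5
0   squad   85    m0
6      c4   84    m2
9   squad   76    m1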